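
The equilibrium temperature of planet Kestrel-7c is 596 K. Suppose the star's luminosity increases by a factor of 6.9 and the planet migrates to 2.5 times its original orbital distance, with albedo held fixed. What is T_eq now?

T_eq ≈ 611 K

T_eq ∝ L^(1/4) · d^(−1/2).
T′ = 596 × 6.9^(1/4) / 2.5^(1/2) = 611 K.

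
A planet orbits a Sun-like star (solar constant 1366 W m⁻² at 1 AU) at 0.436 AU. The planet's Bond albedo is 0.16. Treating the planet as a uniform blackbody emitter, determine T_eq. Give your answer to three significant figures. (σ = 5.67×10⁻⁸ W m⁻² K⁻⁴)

Flux at 0.436 AU: S = 1366/0.436² = 7190 W m⁻².
Energy balance: absorbed = emitted ⇒ πR²·S(1−A) = 4πR²·σT_eq⁴, so T_eq⁴ = S(1−A)/(4σ).
T_eq = [7190 × 0.84 / (4 × 5.67×10⁻⁸)]^(1/4) = (2.66×10¹⁰)^(1/4) = 404 K.

T_eq ≈ 404 K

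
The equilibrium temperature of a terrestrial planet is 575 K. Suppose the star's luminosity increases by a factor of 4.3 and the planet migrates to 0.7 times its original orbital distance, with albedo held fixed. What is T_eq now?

T_eq ∝ L^(1/4) · d^(−1/2).
T′ = 575 × 4.3^(1/4) / 0.7^(1/2) = 990 K.

T_eq ≈ 990 K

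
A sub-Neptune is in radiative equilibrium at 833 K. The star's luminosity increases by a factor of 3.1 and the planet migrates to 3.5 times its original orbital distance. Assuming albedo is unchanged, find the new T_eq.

T_eq ≈ 591 K

T_eq ∝ L^(1/4) · d^(−1/2).
T′ = 833 × 3.1^(1/4) / 3.5^(1/2) = 591 K.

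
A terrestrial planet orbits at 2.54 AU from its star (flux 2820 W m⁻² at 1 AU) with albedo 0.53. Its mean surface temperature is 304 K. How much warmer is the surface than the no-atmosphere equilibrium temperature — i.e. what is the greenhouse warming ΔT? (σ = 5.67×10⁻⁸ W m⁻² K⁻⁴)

S = 2820/2.54² = 437.1 W m⁻².
T_eq = [S(1−A)/(4σ)]^(1/4) = [437.1×0.47/(4×5.67×10⁻⁸)]^(1/4) = 173.5 K.
ΔT = T_surf − T_eq = 304 − 173.5.

ΔT ≈ 130.5 K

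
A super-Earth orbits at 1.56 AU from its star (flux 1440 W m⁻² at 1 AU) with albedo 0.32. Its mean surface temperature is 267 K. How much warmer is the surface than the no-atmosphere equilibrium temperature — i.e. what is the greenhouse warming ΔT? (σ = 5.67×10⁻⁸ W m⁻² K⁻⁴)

S = 1440/1.56² = 591.7 W m⁻².
T_eq = [S(1−A)/(4σ)]^(1/4) = [591.7×0.68/(4×5.67×10⁻⁸)]^(1/4) = 205.2 K.
ΔT = T_surf − T_eq = 267 − 205.2.

ΔT ≈ 61.8 K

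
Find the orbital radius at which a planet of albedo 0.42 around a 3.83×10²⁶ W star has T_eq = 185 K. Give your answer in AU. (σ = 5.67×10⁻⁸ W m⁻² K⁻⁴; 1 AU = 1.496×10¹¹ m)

From T_eq⁴ = L(1−A)/(16πσd²): d = √[L(1−A)/(16πσT_eq⁴)].
d = √[3.83×10²⁶ × 0.58 / (16π × 5.67×10⁻⁸ × (185)⁴)] = 2.58×10¹¹ m = 1.72 AU.

d ≈ 1.72 AU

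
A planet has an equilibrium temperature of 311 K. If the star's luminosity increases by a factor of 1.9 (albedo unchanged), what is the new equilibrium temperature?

T_eq ∝ L^(1/4) · d^(−1/2).
T′ = 311 × 1.9^(1/4) = 365 K.

T_eq ≈ 365 K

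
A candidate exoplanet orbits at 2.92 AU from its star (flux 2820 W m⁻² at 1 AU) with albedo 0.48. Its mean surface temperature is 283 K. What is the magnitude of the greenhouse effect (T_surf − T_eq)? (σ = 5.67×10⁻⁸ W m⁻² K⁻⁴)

ΔT ≈ 117.1 K

S = 2820/2.92² = 330.7 W m⁻².
T_eq = [S(1−A)/(4σ)]^(1/4) = [330.7×0.52/(4×5.67×10⁻⁸)]^(1/4) = 165.9 K.
ΔT = T_surf − T_eq = 283 − 165.9.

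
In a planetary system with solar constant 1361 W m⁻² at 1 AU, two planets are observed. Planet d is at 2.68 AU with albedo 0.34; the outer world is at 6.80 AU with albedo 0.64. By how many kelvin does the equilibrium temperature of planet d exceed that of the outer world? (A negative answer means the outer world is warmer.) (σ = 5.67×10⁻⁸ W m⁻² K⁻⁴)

ΔT ≈ 70.6 K

T_eq = [S₀(1−A)/(4σd²)]^(1/4), so T ∝ (1−A)^(1/4) / √d.
T₁ = [1361×0.66/(4×5.67×10⁻⁸×2.68²)]^(1/4) = 153.24 K.
T₂ = [1361×0.36/(4×5.67×10⁻⁸×6.80²)]^(1/4) = 82.68 K.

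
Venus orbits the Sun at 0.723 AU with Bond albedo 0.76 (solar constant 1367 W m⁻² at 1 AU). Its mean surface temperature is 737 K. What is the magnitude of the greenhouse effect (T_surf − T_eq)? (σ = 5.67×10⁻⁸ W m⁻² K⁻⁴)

S = 1367/0.723² = 2615 W m⁻².
T_eq = [S(1−A)/(4σ)]^(1/4) = [2615×0.24/(4×5.67×10⁻⁸)]^(1/4) = 229.4 K.
ΔT = T_surf − T_eq = 737 − 229.4.

ΔT ≈ 507.6 K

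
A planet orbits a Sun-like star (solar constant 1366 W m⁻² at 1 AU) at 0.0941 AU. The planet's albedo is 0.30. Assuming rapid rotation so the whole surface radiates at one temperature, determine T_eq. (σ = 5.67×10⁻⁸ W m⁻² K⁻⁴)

T_eq ≈ 831 K

Flux at 0.0941 AU: S = 1366/0.0941² = 1.54×10⁵ W m⁻².
Energy balance: absorbed = emitted ⇒ πR²·S(1−A) = 4πR²·σT_eq⁴, so T_eq⁴ = S(1−A)/(4σ).
T_eq = [1.54×10⁵ × 0.70 / (4 × 5.67×10⁻⁸)]^(1/4) = (4.76×10¹¹)^(1/4) = 831 K.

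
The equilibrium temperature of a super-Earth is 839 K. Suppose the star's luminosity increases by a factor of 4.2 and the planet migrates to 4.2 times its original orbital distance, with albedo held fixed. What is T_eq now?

T_eq ∝ L^(1/4) · d^(−1/2).
T′ = 839 × 4.2^(1/4) / 4.2^(1/2) = 586 K.

T_eq ≈ 586 K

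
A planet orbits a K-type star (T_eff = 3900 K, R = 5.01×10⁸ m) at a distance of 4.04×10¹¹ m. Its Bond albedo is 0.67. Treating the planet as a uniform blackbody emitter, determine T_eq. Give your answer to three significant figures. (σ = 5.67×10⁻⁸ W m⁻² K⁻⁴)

L = 4πR_⋆²σT_⋆⁴ = 4π(5.01×10⁸)² × 5.67×10⁻⁸ × (3900)⁴ = 4.14×10²⁵ W.
S = L/(4πd²) = 20.2 W m⁻².
Energy balance: absorbed = emitted ⇒ πR²·S(1−A) = 4πR²·σT_eq⁴, so T_eq⁴ = S(1−A)/(4σ).
T_eq = [20.2 × 0.33 / (4 × 5.67×10⁻⁸)]^(1/4) = (2.94×10⁷)^(1/4) = 73.6 K.

T_eq ≈ 73.6 K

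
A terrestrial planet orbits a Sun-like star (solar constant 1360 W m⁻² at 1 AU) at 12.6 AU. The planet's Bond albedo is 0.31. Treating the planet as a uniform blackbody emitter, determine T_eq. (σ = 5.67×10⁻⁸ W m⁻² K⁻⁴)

T_eq ≈ 71.4 K

Flux at 12.6 AU: S = 1360/12.6² = 8.57 W m⁻².
Energy balance: absorbed = emitted ⇒ πR²·S(1−A) = 4πR²·σT_eq⁴, so T_eq⁴ = S(1−A)/(4σ).
T_eq = [8.57 × 0.69 / (4 × 5.67×10⁻⁸)]^(1/4) = (2.61×10⁷)^(1/4) = 71.4 K.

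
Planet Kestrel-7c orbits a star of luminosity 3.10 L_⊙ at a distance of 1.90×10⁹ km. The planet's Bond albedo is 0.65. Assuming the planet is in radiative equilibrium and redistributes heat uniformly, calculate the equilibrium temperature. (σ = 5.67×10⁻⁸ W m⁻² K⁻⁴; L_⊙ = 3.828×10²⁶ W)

d = 1.90×10⁹ km = 1.90×10¹² m.
L = 3.10 × 3.828×10²⁶ = 1.19×10²⁷ W.
Flux: S = L/(4πd²) = 1.19×10²⁷/(4π×(1.90×10¹²)²) = 26.2 W m⁻².
Energy balance: absorbed = emitted ⇒ πR²·S(1−A) = 4πR²·σT_eq⁴, so T_eq⁴ = S(1−A)/(4σ).
T_eq = [26.2 × 0.35 / (4 × 5.67×10⁻⁸)]^(1/4) = (4.04×10⁷)^(1/4) = 79.7 K.

T_eq ≈ 79.7 K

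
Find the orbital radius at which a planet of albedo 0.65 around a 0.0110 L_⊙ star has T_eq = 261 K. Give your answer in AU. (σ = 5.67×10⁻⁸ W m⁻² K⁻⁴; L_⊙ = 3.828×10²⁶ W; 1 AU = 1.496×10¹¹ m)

L = 0.0110 × 3.828×10²⁶ = 4.21×10²⁴ W.
From T_eq⁴ = L(1−A)/(16πσd²): d = √[L(1−A)/(16πσT_eq⁴)].
d = √[4.21×10²⁴ × 0.35 / (16π × 5.67×10⁻⁸ × (261)⁴)] = 1.06×10¹⁰ m = 0.0706 AU.

d ≈ 0.0706 AU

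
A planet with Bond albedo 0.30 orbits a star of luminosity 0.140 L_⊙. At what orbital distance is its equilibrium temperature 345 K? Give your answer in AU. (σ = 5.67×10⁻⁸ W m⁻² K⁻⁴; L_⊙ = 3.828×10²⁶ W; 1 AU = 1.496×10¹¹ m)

d ≈ 0.204 AU

L = 0.140 × 3.828×10²⁶ = 5.36×10²⁵ W.
From T_eq⁴ = L(1−A)/(16πσd²): d = √[L(1−A)/(16πσT_eq⁴)].
d = √[5.36×10²⁵ × 0.70 / (16π × 5.67×10⁻⁸ × (345)⁴)] = 3.05×10¹⁰ m = 0.204 AU.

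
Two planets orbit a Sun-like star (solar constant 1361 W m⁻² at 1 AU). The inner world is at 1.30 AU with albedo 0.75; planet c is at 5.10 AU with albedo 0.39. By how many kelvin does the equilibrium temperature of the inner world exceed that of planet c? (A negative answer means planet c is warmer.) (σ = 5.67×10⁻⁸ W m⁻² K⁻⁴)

ΔT ≈ 63.7 K

T_eq = [S₀(1−A)/(4σd²)]^(1/4), so T ∝ (1−A)^(1/4) / √d.
T₁ = [1361×0.25/(4×5.67×10⁻⁸×1.30²)]^(1/4) = 172.61 K.
T₂ = [1361×0.61/(4×5.67×10⁻⁸×5.10²)]^(1/4) = 108.92 K.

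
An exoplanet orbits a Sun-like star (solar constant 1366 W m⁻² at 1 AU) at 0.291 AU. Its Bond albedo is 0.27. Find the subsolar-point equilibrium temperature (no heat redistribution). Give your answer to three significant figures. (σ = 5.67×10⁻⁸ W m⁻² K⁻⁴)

Flux at 0.291 AU: S = 1366/0.291² = 1.61×10⁴ W m⁻².
At the subsolar point the surface absorbs S(1−A) and emits σT⁴ per unit area — no factor of 4, since only the local patch is in balance.
T = [1.61×10⁴ × 0.73 / 5.67×10⁻⁸]^(1/4) = (2.08×10¹¹)^(1/4) = 675 K.

T_ss ≈ 675 K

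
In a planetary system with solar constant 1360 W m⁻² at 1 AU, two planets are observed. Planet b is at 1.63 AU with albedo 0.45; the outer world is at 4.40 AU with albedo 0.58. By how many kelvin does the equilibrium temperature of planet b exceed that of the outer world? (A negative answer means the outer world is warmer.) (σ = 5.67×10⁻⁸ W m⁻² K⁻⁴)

T_eq = [S₀(1−A)/(4σd²)]^(1/4), so T ∝ (1−A)^(1/4) / √d.
T₁ = [1360×0.55/(4×5.67×10⁻⁸×1.63²)]^(1/4) = 187.70 K.
T₂ = [1360×0.42/(4×5.67×10⁻⁸×4.40²)]^(1/4) = 106.80 K.

ΔT ≈ 80.9 K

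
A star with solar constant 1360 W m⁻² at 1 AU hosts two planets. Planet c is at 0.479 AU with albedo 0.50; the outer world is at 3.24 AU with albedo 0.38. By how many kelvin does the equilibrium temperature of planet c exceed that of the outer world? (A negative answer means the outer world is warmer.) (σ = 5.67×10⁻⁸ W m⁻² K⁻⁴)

T_eq = [S₀(1−A)/(4σd²)]^(1/4), so T ∝ (1−A)^(1/4) / √d.
T₁ = [1360×0.50/(4×5.67×10⁻⁸×0.479²)]^(1/4) = 338.10 K.
T₂ = [1360×0.62/(4×5.67×10⁻⁸×3.24²)]^(1/4) = 137.18 K.

ΔT ≈ 200.9 K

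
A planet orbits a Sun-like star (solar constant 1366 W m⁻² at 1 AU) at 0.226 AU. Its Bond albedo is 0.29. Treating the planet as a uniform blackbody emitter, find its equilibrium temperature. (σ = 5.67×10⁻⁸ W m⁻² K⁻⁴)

Flux at 0.226 AU: S = 1366/0.226² = 2.67×10⁴ W m⁻².
Energy balance: absorbed = emitted ⇒ πR²·S(1−A) = 4πR²·σT_eq⁴, so T_eq⁴ = S(1−A)/(4σ).
T_eq = [2.67×10⁴ × 0.71 / (4 × 5.67×10⁻⁸)]^(1/4) = (8.37×10¹⁰)^(1/4) = 538 K.

T_eq ≈ 538 K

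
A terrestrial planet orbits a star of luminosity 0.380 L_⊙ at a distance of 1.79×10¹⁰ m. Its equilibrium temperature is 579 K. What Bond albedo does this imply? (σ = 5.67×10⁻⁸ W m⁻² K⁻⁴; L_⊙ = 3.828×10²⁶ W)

A ≈ 0.29

L = 0.380 × 3.828×10²⁶ = 1.45×10²⁶ W.
Flux: S = L/(4πd²) = 1.45×10²⁶/(4π×(1.79×10¹⁰)²) = 3.61×10⁴ W m⁻².
From T_eq⁴ = S(1−A)/(4σ): 1−A = 4σT_eq⁴/S.
1−A = 4 × 5.67×10⁻⁸ × (579)⁴ / 3.61×10⁴ = 0.706.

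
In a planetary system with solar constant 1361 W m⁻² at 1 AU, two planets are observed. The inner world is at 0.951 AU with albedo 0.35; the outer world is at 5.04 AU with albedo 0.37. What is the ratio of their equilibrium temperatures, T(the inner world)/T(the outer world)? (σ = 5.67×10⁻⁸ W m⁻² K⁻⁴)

T_eq = [S₀(1−A)/(4σd²)]^(1/4), so T ∝ (1−A)^(1/4) / √d.
T₁ = [1361×0.65/(4×5.67×10⁻⁸×0.951²)]^(1/4) = 256.27 K.
T₂ = [1361×0.63/(4×5.67×10⁻⁸×5.04²)]^(1/4) = 110.45 K.

T₁/T₂ ≈ 2.320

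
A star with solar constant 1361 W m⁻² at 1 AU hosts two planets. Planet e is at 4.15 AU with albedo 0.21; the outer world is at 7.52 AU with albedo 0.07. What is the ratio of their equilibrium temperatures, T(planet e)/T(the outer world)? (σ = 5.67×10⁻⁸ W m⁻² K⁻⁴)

T_eq = [S₀(1−A)/(4σd²)]^(1/4), so T ∝ (1−A)^(1/4) / √d.
T₁ = [1361×0.79/(4×5.67×10⁻⁸×4.15²)]^(1/4) = 128.81 K.
T₂ = [1361×0.93/(4×5.67×10⁻⁸×7.52²)]^(1/4) = 99.67 K.

T₁/T₂ ≈ 1.292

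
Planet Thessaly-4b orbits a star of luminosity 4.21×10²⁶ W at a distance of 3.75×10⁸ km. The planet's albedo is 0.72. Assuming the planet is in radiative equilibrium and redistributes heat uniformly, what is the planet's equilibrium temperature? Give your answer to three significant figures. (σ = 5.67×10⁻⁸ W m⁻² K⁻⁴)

d = 3.75×10⁸ km = 3.75×10¹¹ m.
Flux: S = L/(4πd²) = 4.21×10²⁶/(4π×(3.75×10¹¹)²) = 238 W m⁻².
Energy balance: absorbed = emitted ⇒ πR²·S(1−A) = 4πR²·σT_eq⁴, so T_eq⁴ = S(1−A)/(4σ).
T_eq = [238 × 0.28 / (4 × 5.67×10⁻⁸)]^(1/4) = (2.94×10⁸)^(1/4) = 131 K.

T_eq ≈ 131 K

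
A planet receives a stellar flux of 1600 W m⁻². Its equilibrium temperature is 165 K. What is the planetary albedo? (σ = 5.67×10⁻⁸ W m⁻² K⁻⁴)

A ≈ 0.89

From T_eq⁴ = S(1−A)/(4σ): 1−A = 4σT_eq⁴/S.
1−A = 4 × 5.67×10⁻⁸ × (165)⁴ / 1600 = 0.105.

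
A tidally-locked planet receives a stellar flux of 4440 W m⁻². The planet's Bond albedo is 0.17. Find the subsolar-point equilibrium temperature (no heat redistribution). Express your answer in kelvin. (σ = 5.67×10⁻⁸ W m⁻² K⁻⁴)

T_ss ≈ 505 K

At the subsolar point the surface absorbs S(1−A) and emits σT⁴ per unit area — no factor of 4, since only the local patch is in balance.
T = [4440 × 0.83 / 5.67×10⁻⁸]^(1/4) = (6.50×10¹⁰)^(1/4) = 505 K.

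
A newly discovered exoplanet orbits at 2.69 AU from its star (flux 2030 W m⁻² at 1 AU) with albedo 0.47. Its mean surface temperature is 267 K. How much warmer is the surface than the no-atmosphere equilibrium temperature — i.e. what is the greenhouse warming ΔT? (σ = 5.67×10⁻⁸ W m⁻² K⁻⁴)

ΔT ≈ 107.0 K

S = 2030/2.69² = 280.5 W m⁻².
T_eq = [S(1−A)/(4σ)]^(1/4) = [280.5×0.53/(4×5.67×10⁻⁸)]^(1/4) = 160.0 K.
ΔT = T_surf − T_eq = 267 − 160.0.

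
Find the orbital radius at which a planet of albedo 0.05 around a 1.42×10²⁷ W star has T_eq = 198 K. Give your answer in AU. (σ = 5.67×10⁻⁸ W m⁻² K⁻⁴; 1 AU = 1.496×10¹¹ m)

From T_eq⁴ = L(1−A)/(16πσd²): d = √[L(1−A)/(16πσT_eq⁴)].
d = √[1.42×10²⁷ × 0.95 / (16π × 5.67×10⁻⁸ × (198)⁴)] = 5.55×10¹¹ m = 3.71 AU.

d ≈ 3.71 AU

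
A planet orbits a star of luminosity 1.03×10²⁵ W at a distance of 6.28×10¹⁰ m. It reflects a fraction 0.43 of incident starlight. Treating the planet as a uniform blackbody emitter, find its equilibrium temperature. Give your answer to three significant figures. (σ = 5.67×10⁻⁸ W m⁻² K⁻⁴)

T_eq ≈ 151 K

Flux: S = L/(4πd²) = 1.03×10²⁵/(4π×(6.28×10¹⁰)²) = 208 W m⁻².
Energy balance: absorbed = emitted ⇒ πR²·S(1−A) = 4πR²·σT_eq⁴, so T_eq⁴ = S(1−A)/(4σ).
T_eq = [208 × 0.57 / (4 × 5.67×10⁻⁸)]^(1/4) = (5.22×10⁸)^(1/4) = 151 K.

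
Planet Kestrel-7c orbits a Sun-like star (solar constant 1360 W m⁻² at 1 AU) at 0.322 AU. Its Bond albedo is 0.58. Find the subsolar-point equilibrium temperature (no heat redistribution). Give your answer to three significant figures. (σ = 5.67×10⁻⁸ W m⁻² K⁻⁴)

Flux at 0.322 AU: S = 1360/0.322² = 1.31×10⁴ W m⁻².
At the subsolar point the surface absorbs S(1−A) and emits σT⁴ per unit area — no factor of 4, since only the local patch is in balance.
T = [1.31×10⁴ × 0.42 / 5.67×10⁻⁸]^(1/4) = (9.72×10¹⁰)^(1/4) = 558 K.

T_ss ≈ 558 K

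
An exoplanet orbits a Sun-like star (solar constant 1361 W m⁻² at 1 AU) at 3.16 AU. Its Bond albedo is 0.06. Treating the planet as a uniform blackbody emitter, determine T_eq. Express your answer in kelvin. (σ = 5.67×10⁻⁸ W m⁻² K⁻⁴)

Flux at 3.16 AU: S = 1361/3.16² = 136 W m⁻².
Energy balance: absorbed = emitted ⇒ πR²·S(1−A) = 4πR²·σT_eq⁴, so T_eq⁴ = S(1−A)/(4σ).
T_eq = [136 × 0.94 / (4 × 5.67×10⁻⁸)]^(1/4) = (5.65×10⁸)^(1/4) = 154 K.

T_eq ≈ 154 K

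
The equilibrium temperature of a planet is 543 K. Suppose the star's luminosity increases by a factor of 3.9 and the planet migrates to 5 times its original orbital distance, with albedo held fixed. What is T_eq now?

T_eq ∝ L^(1/4) · d^(−1/2).
T′ = 543 × 3.9^(1/4) / 5^(1/2) = 341 K.

T_eq ≈ 341 K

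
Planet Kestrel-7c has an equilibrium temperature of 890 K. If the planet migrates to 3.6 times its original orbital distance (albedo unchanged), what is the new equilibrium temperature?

T_eq ≈ 469 K

T_eq ∝ L^(1/4) · d^(−1/2).
T′ = 890 / 3.6^(1/2) = 469 K.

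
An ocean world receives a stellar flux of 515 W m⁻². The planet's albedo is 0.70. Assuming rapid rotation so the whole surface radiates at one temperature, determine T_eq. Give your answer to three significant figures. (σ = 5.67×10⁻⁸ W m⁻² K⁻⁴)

Energy balance: absorbed = emitted ⇒ πR²·S(1−A) = 4πR²·σT_eq⁴, so T_eq⁴ = S(1−A)/(4σ).
T_eq = [515 × 0.30 / (4 × 5.67×10⁻⁸)]^(1/4) = (6.81×10⁸)^(1/4) = 162 K.

T_eq ≈ 162 K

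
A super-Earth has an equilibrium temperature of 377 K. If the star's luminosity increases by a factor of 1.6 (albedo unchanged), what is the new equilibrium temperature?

T_eq ∝ L^(1/4) · d^(−1/2).
T′ = 377 × 1.6^(1/4) = 424 K.

T_eq ≈ 424 K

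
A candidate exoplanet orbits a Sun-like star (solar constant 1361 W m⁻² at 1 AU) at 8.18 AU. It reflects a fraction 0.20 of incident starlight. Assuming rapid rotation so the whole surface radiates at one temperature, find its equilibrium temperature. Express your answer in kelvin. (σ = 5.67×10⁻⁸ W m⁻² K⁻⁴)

Flux at 8.18 AU: S = 1361/8.18² = 20.3 W m⁻².
Energy balance: absorbed = emitted ⇒ πR²·S(1−A) = 4πR²·σT_eq⁴, so T_eq⁴ = S(1−A)/(4σ).
T_eq = [20.3 × 0.80 / (4 × 5.67×10⁻⁸)]^(1/4) = (7.17×10⁷)^(1/4) = 92.0 K.

T_eq ≈ 92.0 K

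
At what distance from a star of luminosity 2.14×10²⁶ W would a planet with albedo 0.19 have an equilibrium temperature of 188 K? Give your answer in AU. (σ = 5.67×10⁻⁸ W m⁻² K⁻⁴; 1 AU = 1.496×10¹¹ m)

d ≈ 1.47 AU

From T_eq⁴ = L(1−A)/(16πσd²): d = √[L(1−A)/(16πσT_eq⁴)].
d = √[2.14×10²⁶ × 0.81 / (16π × 5.67×10⁻⁸ × (188)⁴)] = 2.21×10¹¹ m = 1.47 AU.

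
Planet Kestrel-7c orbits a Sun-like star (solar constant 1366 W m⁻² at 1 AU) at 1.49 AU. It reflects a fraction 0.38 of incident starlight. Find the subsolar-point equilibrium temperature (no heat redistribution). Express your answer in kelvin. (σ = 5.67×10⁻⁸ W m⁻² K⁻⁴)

Flux at 1.49 AU: S = 1366/1.49² = 615 W m⁻².
At the subsolar point the surface absorbs S(1−A) and emits σT⁴ per unit area — no factor of 4, since only the local patch is in balance.
T = [615 × 0.62 / 5.67×10⁻⁸]^(1/4) = (6.73×10⁹)^(1/4) = 286 K.

T_ss ≈ 286 K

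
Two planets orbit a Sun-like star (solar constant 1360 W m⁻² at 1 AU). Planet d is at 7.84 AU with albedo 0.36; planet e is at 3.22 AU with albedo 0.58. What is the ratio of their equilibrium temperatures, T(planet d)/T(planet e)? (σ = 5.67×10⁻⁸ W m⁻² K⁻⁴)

T_eq = [S₀(1−A)/(4σd²)]^(1/4), so T ∝ (1−A)^(1/4) / √d.
T₁ = [1360×0.64/(4×5.67×10⁻⁸×7.84²)]^(1/4) = 88.89 K.
T₂ = [1360×0.42/(4×5.67×10⁻⁸×3.22²)]^(1/4) = 124.84 K.

T₁/T₂ ≈ 0.712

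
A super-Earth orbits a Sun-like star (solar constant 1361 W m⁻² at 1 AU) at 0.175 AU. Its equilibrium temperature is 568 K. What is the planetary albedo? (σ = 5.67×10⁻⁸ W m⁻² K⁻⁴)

A ≈ 0.47

Flux at 0.175 AU: S = 1361/0.175² = 4.44×10⁴ W m⁻².
From T_eq⁴ = S(1−A)/(4σ): 1−A = 4σT_eq⁴/S.
1−A = 4 × 5.67×10⁻⁸ × (568)⁴ / 4.44×10⁴ = 0.531.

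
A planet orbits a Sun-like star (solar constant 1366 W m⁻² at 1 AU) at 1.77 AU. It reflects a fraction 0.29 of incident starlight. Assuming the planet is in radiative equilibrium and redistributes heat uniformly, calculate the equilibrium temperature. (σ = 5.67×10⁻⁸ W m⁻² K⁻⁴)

T_eq ≈ 192 K

Flux at 1.77 AU: S = 1366/1.77² = 436 W m⁻².
Energy balance: absorbed = emitted ⇒ πR²·S(1−A) = 4πR²·σT_eq⁴, so T_eq⁴ = S(1−A)/(4σ).
T_eq = [436 × 0.71 / (4 × 5.67×10⁻⁸)]^(1/4) = (1.36×10⁹)^(1/4) = 192 K.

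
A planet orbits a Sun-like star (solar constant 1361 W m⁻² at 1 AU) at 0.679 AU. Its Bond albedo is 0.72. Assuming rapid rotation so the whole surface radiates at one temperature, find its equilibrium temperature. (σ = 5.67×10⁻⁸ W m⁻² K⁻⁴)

T_eq ≈ 246 K

Flux at 0.679 AU: S = 1361/0.679² = 2950 W m⁻².
Energy balance: absorbed = emitted ⇒ πR²·S(1−A) = 4πR²·σT_eq⁴, so T_eq⁴ = S(1−A)/(4σ).
T_eq = [2950 × 0.28 / (4 × 5.67×10⁻⁸)]^(1/4) = (3.64×10⁹)^(1/4) = 246 K.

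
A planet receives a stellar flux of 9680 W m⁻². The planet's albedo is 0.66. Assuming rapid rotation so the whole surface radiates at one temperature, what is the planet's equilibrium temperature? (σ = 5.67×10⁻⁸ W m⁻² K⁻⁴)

Energy balance: absorbed = emitted ⇒ πR²·S(1−A) = 4πR²·σT_eq⁴, so T_eq⁴ = S(1−A)/(4σ).
T_eq = [9680 × 0.34 / (4 × 5.67×10⁻⁸)]^(1/4) = (1.45×10¹⁰)^(1/4) = 347 K.

T_eq ≈ 347 K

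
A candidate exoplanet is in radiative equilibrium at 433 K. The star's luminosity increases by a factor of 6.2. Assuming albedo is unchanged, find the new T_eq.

T_eq ≈ 683 K

T_eq ∝ L^(1/4) · d^(−1/2).
T′ = 433 × 6.2^(1/4) = 683 K.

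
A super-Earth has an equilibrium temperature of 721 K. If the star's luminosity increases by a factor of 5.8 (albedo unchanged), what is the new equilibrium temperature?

T_eq ∝ L^(1/4) · d^(−1/2).
T′ = 721 × 5.8^(1/4) = 1120 K.

T_eq ≈ 1120 K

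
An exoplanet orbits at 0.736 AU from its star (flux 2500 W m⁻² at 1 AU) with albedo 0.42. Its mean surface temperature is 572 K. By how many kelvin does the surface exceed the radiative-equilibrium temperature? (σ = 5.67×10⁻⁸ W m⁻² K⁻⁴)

ΔT ≈ 242.4 K

S = 2500/0.736² = 4615 W m⁻².
T_eq = [S(1−A)/(4σ)]^(1/4) = [4615×0.58/(4×5.67×10⁻⁸)]^(1/4) = 329.6 K.
ΔT = T_surf − T_eq = 572 − 329.6.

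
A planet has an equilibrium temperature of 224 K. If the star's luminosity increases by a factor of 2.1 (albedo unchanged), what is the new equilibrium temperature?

T_eq ∝ L^(1/4) · d^(−1/2).
T′ = 224 × 2.1^(1/4) = 270 K.

T_eq ≈ 270 K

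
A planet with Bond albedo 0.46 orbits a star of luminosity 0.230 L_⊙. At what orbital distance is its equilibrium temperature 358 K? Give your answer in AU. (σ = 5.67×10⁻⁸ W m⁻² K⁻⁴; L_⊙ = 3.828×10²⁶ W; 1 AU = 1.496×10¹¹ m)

d ≈ 0.213 AU

L = 0.230 × 3.828×10²⁶ = 8.80×10²⁵ W.
From T_eq⁴ = L(1−A)/(16πσd²): d = √[L(1−A)/(16πσT_eq⁴)].
d = √[8.80×10²⁵ × 0.54 / (16π × 5.67×10⁻⁸ × (358)⁴)] = 3.19×10¹⁰ m = 0.213 AU.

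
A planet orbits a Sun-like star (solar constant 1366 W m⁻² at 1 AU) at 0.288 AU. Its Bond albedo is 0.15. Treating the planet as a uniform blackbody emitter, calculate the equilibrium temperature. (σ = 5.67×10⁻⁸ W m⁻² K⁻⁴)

Flux at 0.288 AU: S = 1366/0.288² = 1.65×10⁴ W m⁻².
Energy balance: absorbed = emitted ⇒ πR²·S(1−A) = 4πR²·σT_eq⁴, so T_eq⁴ = S(1−A)/(4σ).
T_eq = [1.65×10⁴ × 0.85 / (4 × 5.67×10⁻⁸)]^(1/4) = (6.17×10¹⁰)^(1/4) = 498 K.

T_eq ≈ 498 K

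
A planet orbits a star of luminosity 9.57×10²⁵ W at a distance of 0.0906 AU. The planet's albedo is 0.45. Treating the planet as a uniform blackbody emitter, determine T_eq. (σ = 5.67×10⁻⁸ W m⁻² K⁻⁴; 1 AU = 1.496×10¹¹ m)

T_eq ≈ 563 K

d = 0.0906 AU = 1.36×10¹⁰ m.
Flux: S = L/(4πd²) = 9.57×10²⁵/(4π×(1.36×10¹⁰)²) = 4.15×10⁴ W m⁻².
Energy balance: absorbed = emitted ⇒ πR²·S(1−A) = 4πR²·σT_eq⁴, so T_eq⁴ = S(1−A)/(4σ).
T_eq = [4.15×10⁴ × 0.55 / (4 × 5.67×10⁻⁸)]^(1/4) = (1.01×10¹¹)^(1/4) = 563 K.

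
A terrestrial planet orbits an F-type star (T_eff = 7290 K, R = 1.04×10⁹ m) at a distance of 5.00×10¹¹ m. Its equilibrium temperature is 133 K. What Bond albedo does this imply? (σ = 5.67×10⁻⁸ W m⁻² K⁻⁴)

A ≈ 0.90

L = 4πR_⋆²σT_⋆⁴ = 4π(1.04×10⁹)² × 5.67×10⁻⁸ × (7290)⁴ = 2.18×10²⁷ W.
S = L/(4πd²) = 693 W m⁻².
From T_eq⁴ = S(1−A)/(4σ): 1−A = 4σT_eq⁴/S.
1−A = 4 × 5.67×10⁻⁸ × (133)⁴ / 693 = 0.102.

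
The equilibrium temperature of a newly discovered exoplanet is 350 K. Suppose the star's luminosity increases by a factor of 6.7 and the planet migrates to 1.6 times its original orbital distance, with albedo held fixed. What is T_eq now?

T_eq ≈ 445 K

T_eq ∝ L^(1/4) · d^(−1/2).
T′ = 350 × 6.7^(1/4) / 1.6^(1/2) = 445 K.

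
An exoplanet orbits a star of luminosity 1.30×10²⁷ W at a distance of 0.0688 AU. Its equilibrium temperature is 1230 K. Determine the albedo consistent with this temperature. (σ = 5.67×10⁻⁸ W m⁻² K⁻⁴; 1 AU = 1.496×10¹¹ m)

d = 0.0688 AU = 1.03×10¹⁰ m.
Flux: S = L/(4πd²) = 1.30×10²⁷/(4π×(1.03×10¹⁰)²) = 9.77×10⁵ W m⁻².
From T_eq⁴ = S(1−A)/(4σ): 1−A = 4σT_eq⁴/S.
1−A = 4 × 5.67×10⁻⁸ × (1230)⁴ / 9.77×10⁵ = 0.532.

A ≈ 0.47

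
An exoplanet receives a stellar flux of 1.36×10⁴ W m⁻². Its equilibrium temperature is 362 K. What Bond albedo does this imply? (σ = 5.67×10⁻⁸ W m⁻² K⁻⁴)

A ≈ 0.71

From T_eq⁴ = S(1−A)/(4σ): 1−A = 4σT_eq⁴/S.
1−A = 4 × 5.67×10⁻⁸ × (362)⁴ / 1.36×10⁴ = 0.286.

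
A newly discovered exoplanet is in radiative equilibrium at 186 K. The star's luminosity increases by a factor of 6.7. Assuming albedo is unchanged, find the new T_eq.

T_eq ∝ L^(1/4) · d^(−1/2).
T′ = 186 × 6.7^(1/4) = 299 K.

T_eq ≈ 299 K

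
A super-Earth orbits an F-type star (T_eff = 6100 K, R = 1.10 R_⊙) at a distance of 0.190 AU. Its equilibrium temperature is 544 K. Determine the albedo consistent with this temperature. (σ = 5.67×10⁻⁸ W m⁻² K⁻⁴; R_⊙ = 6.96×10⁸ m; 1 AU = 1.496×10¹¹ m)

R_⋆ = 1.10 × 6.96×10⁸ = 7.66×10⁸ m.
d = 0.190 AU = 2.84×10¹⁰ m.
L = 4πR_⋆²σT_⋆⁴ = 4π(7.66×10⁸)² × 5.67×10⁻⁸ × (6100)⁴ = 5.78×10²⁶ W.
S = L/(4πd²) = 5.70×10⁴ W m⁻².
From T_eq⁴ = S(1−A)/(4σ): 1−A = 4σT_eq⁴/S.
1−A = 4 × 5.67×10⁻⁸ × (544)⁴ / 5.70×10⁴ = 0.349.

A ≈ 0.65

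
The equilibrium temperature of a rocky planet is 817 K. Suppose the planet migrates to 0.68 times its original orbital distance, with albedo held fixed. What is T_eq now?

T_eq ∝ L^(1/4) · d^(−1/2).
T′ = 817 / 0.68^(1/2) = 991 K.

T_eq ≈ 991 K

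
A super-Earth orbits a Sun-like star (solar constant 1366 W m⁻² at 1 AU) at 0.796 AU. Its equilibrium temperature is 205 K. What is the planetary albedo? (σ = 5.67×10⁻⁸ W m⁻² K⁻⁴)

A ≈ 0.81

Flux at 0.796 AU: S = 1366/0.796² = 2160 W m⁻².
From T_eq⁴ = S(1−A)/(4σ): 1−A = 4σT_eq⁴/S.
1−A = 4 × 5.67×10⁻⁸ × (205)⁴ / 2160 = 0.186.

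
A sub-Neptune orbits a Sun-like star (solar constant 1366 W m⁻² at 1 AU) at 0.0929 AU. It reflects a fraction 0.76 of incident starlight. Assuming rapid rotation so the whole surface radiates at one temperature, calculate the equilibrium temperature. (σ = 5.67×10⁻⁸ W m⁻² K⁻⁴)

Flux at 0.0929 AU: S = 1366/0.0929² = 1.58×10⁵ W m⁻².
Energy balance: absorbed = emitted ⇒ πR²·S(1−A) = 4πR²·σT_eq⁴, so T_eq⁴ = S(1−A)/(4σ).
T_eq = [1.58×10⁵ × 0.24 / (4 × 5.67×10⁻⁸)]^(1/4) = (1.67×10¹¹)^(1/4) = 640 K.

T_eq ≈ 640 K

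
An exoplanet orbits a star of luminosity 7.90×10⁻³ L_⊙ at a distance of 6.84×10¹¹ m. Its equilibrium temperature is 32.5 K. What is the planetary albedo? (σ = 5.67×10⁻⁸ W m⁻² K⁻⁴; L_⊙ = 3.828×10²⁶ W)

L = 7.90×10⁻³ × 3.828×10²⁶ = 3.02×10²⁴ W.
Flux: S = L/(4πd²) = 3.02×10²⁴/(4π×(6.84×10¹¹)²) = 0.514 W m⁻².
From T_eq⁴ = S(1−A)/(4σ): 1−A = 4σT_eq⁴/S.
1−A = 4 × 5.67×10⁻⁸ × (32.5)⁴ / 0.514 = 0.492.

A ≈ 0.51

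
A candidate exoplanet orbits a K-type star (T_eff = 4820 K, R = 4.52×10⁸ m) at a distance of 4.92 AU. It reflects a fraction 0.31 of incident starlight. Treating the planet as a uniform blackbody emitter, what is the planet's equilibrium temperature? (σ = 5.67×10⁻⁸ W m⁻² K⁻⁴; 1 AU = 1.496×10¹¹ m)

T_eq ≈ 77.0 K

d = 4.92 AU = 7.36×10¹¹ m.
L = 4πR_⋆²σT_⋆⁴ = 4π(4.52×10⁸)² × 5.67×10⁻⁸ × (4820)⁴ = 7.86×10²⁵ W.
S = L/(4πd²) = 11.5 W m⁻².
Energy balance: absorbed = emitted ⇒ πR²·S(1−A) = 4πR²·σT_eq⁴, so T_eq⁴ = S(1−A)/(4σ).
T_eq = [11.5 × 0.69 / (4 × 5.67×10⁻⁸)]^(1/4) = (3.51×10⁷)^(1/4) = 77.0 K.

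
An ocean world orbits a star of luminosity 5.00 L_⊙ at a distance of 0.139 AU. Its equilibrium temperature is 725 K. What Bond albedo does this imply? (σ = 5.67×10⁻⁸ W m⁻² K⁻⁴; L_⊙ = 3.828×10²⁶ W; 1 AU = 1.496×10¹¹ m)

A ≈ 0.82

d = 0.139 AU = 2.08×10¹⁰ m.
L = 5.00 × 3.828×10²⁶ = 1.91×10²⁷ W.
Flux: S = L/(4πd²) = 1.91×10²⁷/(4π×(2.08×10¹⁰)²) = 3.52×10⁵ W m⁻².
From T_eq⁴ = S(1−A)/(4σ): 1−A = 4σT_eq⁴/S.
1−A = 4 × 5.67×10⁻⁸ × (725)⁴ / 3.52×10⁵ = 0.178.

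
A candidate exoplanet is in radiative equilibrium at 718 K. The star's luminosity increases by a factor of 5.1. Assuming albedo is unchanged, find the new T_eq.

T_eq ≈ 1080 K

T_eq ∝ L^(1/4) · d^(−1/2).
T′ = 718 × 5.1^(1/4) = 1080 K.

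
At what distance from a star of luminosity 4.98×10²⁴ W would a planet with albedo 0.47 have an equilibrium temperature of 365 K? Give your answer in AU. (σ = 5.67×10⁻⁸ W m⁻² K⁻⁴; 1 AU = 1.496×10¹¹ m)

From T_eq⁴ = L(1−A)/(16πσd²): d = √[L(1−A)/(16πσT_eq⁴)].
d = √[4.98×10²⁴ × 0.53 / (16π × 5.67×10⁻⁸ × (365)⁴)] = 7.22×10⁹ m = 0.0483 AU.

d ≈ 0.0483 AU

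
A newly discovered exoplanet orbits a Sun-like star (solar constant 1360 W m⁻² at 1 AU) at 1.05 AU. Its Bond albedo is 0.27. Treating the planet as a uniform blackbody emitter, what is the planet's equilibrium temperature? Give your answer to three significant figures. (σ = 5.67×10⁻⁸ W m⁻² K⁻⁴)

T_eq ≈ 251 K

Flux at 1.05 AU: S = 1360/1.05² = 1230 W m⁻².
Energy balance: absorbed = emitted ⇒ πR²·S(1−A) = 4πR²·σT_eq⁴, so T_eq⁴ = S(1−A)/(4σ).
T_eq = [1230 × 0.73 / (4 × 5.67×10⁻⁸)]^(1/4) = (3.97×10⁹)^(1/4) = 251 K.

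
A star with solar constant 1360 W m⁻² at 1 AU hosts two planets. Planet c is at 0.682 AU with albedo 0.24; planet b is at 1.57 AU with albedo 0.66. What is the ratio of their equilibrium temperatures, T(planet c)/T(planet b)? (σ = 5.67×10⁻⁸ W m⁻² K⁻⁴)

T₁/T₂ ≈ 1.855

T_eq = [S₀(1−A)/(4σd²)]^(1/4), so T ∝ (1−A)^(1/4) / √d.
T₁ = [1360×0.76/(4×5.67×10⁻⁸×0.682²)]^(1/4) = 314.62 K.
T₂ = [1360×0.34/(4×5.67×10⁻⁸×1.57²)]^(1/4) = 169.59 K.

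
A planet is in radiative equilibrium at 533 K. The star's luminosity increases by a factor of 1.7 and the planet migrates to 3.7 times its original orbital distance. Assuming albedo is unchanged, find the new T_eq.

T_eq ∝ L^(1/4) · d^(−1/2).
T′ = 533 × 1.7^(1/4) / 3.7^(1/2) = 316 K.

T_eq ≈ 316 K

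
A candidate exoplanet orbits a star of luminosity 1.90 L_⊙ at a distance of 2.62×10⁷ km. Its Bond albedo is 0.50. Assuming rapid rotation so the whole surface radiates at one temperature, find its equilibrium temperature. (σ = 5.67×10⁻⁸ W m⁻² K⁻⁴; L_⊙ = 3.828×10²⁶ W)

d = 2.62×10⁷ km = 2.62×10¹⁰ m.
L = 1.90 × 3.828×10²⁶ = 7.27×10²⁶ W.
Flux: S = L/(4πd²) = 7.27×10²⁶/(4π×(2.62×10¹⁰)²) = 8.43×10⁴ W m⁻².
Energy balance: absorbed = emitted ⇒ πR²·S(1−A) = 4πR²·σT_eq⁴, so T_eq⁴ = S(1−A)/(4σ).
T_eq = [8.43×10⁴ × 0.50 / (4 × 5.67×10⁻⁸)]^(1/4) = (1.86×10¹¹)^(1/4) = 657 K.

T_eq ≈ 657 K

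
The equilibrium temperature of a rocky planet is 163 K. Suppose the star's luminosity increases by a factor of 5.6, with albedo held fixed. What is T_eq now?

T_eq ≈ 251 K

T_eq ∝ L^(1/4) · d^(−1/2).
T′ = 163 × 5.6^(1/4) = 251 K.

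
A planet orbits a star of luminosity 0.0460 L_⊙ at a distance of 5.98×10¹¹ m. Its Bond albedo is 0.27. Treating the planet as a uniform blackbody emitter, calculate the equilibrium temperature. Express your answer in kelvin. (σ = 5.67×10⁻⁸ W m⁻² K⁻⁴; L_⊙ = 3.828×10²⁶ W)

L = 0.0460 × 3.828×10²⁶ = 1.76×10²⁵ W.
Flux: S = L/(4πd²) = 1.76×10²⁵/(4π×(5.98×10¹¹)²) = 3.92 W m⁻².
Energy balance: absorbed = emitted ⇒ πR²·S(1−A) = 4πR²·σT_eq⁴, so T_eq⁴ = S(1−A)/(4σ).
T_eq = [3.92 × 0.73 / (4 × 5.67×10⁻⁸)]^(1/4) = (1.26×10⁷)^(1/4) = 59.6 K.

T_eq ≈ 59.6 K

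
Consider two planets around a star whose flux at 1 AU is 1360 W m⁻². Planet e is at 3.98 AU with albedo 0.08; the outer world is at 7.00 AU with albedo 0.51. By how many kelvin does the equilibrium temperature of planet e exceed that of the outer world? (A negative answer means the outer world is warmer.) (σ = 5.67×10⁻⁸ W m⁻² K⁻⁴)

T_eq = [S₀(1−A)/(4σd²)]^(1/4), so T ∝ (1−A)^(1/4) / √d.
T₁ = [1360×0.92/(4×5.67×10⁻⁸×3.98²)]^(1/4) = 136.61 K.
T₂ = [1360×0.49/(4×5.67×10⁻⁸×7.00²)]^(1/4) = 88.00 K.

ΔT ≈ 48.6 K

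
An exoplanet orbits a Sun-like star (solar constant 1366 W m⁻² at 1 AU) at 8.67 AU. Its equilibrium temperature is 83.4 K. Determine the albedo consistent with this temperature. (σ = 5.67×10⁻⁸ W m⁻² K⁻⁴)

Flux at 8.67 AU: S = 1366/8.67² = 18.2 W m⁻².
From T_eq⁴ = S(1−A)/(4σ): 1−A = 4σT_eq⁴/S.
1−A = 4 × 5.67×10⁻⁸ × (83.4)⁴ / 18.2 = 0.604.

A ≈ 0.40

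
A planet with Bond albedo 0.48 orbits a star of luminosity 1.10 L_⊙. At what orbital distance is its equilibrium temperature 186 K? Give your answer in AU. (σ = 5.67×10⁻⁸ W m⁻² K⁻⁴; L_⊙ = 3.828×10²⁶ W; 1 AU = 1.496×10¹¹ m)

d ≈ 1.69 AU

L = 1.10 × 3.828×10²⁶ = 4.21×10²⁶ W.
From T_eq⁴ = L(1−A)/(16πσd²): d = √[L(1−A)/(16πσT_eq⁴)].
d = √[4.21×10²⁶ × 0.52 / (16π × 5.67×10⁻⁸ × (186)⁴)] = 2.53×10¹¹ m = 1.69 AU.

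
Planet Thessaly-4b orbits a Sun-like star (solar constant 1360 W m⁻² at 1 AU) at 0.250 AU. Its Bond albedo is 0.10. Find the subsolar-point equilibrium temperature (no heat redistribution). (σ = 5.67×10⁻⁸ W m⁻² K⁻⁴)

Flux at 0.250 AU: S = 1360/0.250² = 2.18×10⁴ W m⁻².
At the subsolar point the surface absorbs S(1−A) and emits σT⁴ per unit area — no factor of 4, since only the local patch is in balance.
T = [2.18×10⁴ × 0.90 / 5.67×10⁻⁸]^(1/4) = (3.45×10¹¹)^(1/4) = 767 K.

T_ss ≈ 767 K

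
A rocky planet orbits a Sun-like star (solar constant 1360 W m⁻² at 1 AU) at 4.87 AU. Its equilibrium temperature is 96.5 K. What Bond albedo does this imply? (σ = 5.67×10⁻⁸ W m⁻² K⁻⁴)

A ≈ 0.66

Flux at 4.87 AU: S = 1360/4.87² = 57.3 W m⁻².
From T_eq⁴ = S(1−A)/(4σ): 1−A = 4σT_eq⁴/S.
1−A = 4 × 5.67×10⁻⁸ × (96.5)⁴ / 57.3 = 0.343.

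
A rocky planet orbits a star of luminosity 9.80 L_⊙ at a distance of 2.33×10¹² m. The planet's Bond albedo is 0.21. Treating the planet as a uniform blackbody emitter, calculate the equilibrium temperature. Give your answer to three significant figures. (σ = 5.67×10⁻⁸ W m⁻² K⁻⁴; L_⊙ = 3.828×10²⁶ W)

T_eq ≈ 118 K

L = 9.80 × 3.828×10²⁶ = 3.75×10²⁷ W.
Flux: S = L/(4πd²) = 3.75×10²⁷/(4π×(2.33×10¹²)²) = 55.0 W m⁻².
Energy balance: absorbed = emitted ⇒ πR²·S(1−A) = 4πR²·σT_eq⁴, so T_eq⁴ = S(1−A)/(4σ).
T_eq = [55.0 × 0.79 / (4 × 5.67×10⁻⁸)]^(1/4) = (1.92×10⁸)^(1/4) = 118 K.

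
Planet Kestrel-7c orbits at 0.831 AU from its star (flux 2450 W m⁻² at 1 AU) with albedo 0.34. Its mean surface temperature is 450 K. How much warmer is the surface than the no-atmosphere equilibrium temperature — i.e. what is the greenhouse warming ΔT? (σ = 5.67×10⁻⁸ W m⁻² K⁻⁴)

S = 2450/0.831² = 3548 W m⁻².
T_eq = [S(1−A)/(4σ)]^(1/4) = [3548×0.66/(4×5.67×10⁻⁸)]^(1/4) = 318.8 K.
ΔT = T_surf − T_eq = 450 − 318.8.

ΔT ≈ 131.2 K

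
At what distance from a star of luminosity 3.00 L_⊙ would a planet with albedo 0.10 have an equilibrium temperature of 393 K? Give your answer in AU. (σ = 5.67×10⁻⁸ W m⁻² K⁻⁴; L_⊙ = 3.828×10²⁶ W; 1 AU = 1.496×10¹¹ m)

d ≈ 0.824 AU

L = 3.00 × 3.828×10²⁶ = 1.15×10²⁷ W.
From T_eq⁴ = L(1−A)/(16πσd²): d = √[L(1−A)/(16πσT_eq⁴)].
d = √[1.15×10²⁷ × 0.90 / (16π × 5.67×10⁻⁸ × (393)⁴)] = 1.23×10¹¹ m = 0.824 AU.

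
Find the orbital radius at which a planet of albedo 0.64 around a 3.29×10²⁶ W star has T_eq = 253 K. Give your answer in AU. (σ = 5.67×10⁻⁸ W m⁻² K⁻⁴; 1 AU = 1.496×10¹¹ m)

From T_eq⁴ = L(1−A)/(16πσd²): d = √[L(1−A)/(16πσT_eq⁴)].
d = √[3.29×10²⁶ × 0.36 / (16π × 5.67×10⁻⁸ × (253)⁴)] = 1.01×10¹¹ m = 0.673 AU.

d ≈ 0.673 AU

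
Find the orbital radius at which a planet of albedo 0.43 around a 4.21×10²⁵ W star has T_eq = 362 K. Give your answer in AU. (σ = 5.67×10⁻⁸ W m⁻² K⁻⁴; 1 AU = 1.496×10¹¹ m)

d ≈ 0.148 AU

From T_eq⁴ = L(1−A)/(16πσd²): d = √[L(1−A)/(16πσT_eq⁴)].
d = √[4.21×10²⁵ × 0.57 / (16π × 5.67×10⁻⁸ × (362)⁴)] = 2.21×10¹⁰ m = 0.148 AU.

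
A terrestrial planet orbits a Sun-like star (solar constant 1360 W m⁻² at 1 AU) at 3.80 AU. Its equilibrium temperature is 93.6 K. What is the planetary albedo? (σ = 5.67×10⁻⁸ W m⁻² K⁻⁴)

A ≈ 0.82

Flux at 3.80 AU: S = 1360/3.80² = 94.2 W m⁻².
From T_eq⁴ = S(1−A)/(4σ): 1−A = 4σT_eq⁴/S.
1−A = 4 × 5.67×10⁻⁸ × (93.6)⁴ / 94.2 = 0.185.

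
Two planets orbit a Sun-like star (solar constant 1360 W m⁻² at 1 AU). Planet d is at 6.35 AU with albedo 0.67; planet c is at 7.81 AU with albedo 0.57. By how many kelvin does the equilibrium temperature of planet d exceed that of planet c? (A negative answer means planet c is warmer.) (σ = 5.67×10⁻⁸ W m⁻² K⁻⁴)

T_eq = [S₀(1−A)/(4σd²)]^(1/4), so T ∝ (1−A)^(1/4) / √d.
T₁ = [1360×0.33/(4×5.67×10⁻⁸×6.35²)]^(1/4) = 83.70 K.
T₂ = [1360×0.43/(4×5.67×10⁻⁸×7.81²)]^(1/4) = 80.63 K.

ΔT ≈ 3.1 K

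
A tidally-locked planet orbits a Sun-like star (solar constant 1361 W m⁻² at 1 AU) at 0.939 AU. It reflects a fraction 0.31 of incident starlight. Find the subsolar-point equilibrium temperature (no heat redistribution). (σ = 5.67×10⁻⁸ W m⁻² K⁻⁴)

T_ss ≈ 370 K

Flux at 0.939 AU: S = 1361/0.939² = 1540 W m⁻².
At the subsolar point the surface absorbs S(1−A) and emits σT⁴ per unit area — no factor of 4, since only the local patch is in balance.
T = [1540 × 0.69 / 5.67×10⁻⁸]^(1/4) = (1.88×10¹⁰)^(1/4) = 370 K.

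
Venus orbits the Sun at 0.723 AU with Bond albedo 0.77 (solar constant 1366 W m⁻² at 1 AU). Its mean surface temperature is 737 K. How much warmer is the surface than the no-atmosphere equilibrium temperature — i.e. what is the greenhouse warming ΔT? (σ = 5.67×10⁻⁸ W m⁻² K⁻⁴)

ΔT ≈ 510.1 K

S = 1366/0.723² = 2613 W m⁻².
T_eq = [S(1−A)/(4σ)]^(1/4) = [2613×0.23/(4×5.67×10⁻⁸)]^(1/4) = 226.9 K.
ΔT = T_surf − T_eq = 737 − 226.9.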